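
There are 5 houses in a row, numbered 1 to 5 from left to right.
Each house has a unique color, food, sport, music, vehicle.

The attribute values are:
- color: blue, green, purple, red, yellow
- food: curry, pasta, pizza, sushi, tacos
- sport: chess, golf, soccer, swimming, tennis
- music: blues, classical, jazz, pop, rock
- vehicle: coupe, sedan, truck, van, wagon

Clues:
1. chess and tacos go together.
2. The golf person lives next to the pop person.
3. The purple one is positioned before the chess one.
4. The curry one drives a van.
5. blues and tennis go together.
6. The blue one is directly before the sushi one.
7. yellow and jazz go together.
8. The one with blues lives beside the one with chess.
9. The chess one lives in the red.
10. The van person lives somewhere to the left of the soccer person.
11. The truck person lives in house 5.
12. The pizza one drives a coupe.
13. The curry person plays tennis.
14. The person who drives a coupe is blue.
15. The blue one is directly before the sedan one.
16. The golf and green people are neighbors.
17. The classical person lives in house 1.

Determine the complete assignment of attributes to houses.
Solution:

House | Color | Food | Sport | Music | Vehicle
----------------------------------------------
  1   | blue | pizza | golf | classical | coupe
  2   | green | sushi | swimming | pop | sedan
  3   | purple | curry | tennis | blues | van
  4   | red | tacos | chess | rock | wagon
  5   | yellow | pasta | soccer | jazz | truck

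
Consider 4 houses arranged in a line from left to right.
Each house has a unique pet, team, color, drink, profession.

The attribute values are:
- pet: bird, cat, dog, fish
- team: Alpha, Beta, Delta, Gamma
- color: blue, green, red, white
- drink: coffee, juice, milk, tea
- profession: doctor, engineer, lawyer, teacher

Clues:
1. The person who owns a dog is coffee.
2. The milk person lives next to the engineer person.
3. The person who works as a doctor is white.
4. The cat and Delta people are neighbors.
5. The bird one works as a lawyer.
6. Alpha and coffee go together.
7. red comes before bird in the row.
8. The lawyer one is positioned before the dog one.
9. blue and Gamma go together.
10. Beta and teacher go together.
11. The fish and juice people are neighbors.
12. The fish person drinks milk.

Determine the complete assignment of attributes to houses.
Solution:

House | Pet | Team | Color | Drink | Profession
-----------------------------------------------
  1   | fish | Beta | red | milk | teacher
  2   | cat | Gamma | blue | juice | engineer
  3   | bird | Delta | green | tea | lawyer
  4   | dog | Alpha | white | coffee | doctor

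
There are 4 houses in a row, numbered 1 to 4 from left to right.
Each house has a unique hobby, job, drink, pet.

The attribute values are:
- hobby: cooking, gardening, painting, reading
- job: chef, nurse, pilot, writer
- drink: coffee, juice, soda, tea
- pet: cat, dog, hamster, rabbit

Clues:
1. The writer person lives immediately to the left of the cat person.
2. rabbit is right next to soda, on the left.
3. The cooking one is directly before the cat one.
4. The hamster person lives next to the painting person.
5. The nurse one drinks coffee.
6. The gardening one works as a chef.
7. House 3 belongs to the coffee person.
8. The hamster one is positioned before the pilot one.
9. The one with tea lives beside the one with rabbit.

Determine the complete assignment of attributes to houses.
Solution:

House | Hobby | Job | Drink | Pet
---------------------------------
  1   | cooking | writer | juice | hamster
  2   | painting | pilot | tea | cat
  3   | reading | nurse | coffee | rabbit
  4   | gardening | chef | soda | dog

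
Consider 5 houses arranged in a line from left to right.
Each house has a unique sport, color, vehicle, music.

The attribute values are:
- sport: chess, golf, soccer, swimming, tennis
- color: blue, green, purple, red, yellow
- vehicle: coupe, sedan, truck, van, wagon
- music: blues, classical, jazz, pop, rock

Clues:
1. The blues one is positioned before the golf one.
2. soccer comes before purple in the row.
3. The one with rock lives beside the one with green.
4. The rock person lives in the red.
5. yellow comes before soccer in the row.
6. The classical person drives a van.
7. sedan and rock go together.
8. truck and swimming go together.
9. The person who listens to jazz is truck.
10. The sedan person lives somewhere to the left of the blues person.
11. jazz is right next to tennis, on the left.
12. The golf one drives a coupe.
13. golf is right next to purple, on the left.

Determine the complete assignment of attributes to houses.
Solution:

House | Sport | Color | Vehicle | Music
---------------------------------------
  1   | swimming | yellow | truck | jazz
  2   | tennis | red | sedan | rock
  3   | soccer | green | wagon | blues
  4   | golf | blue | coupe | pop
  5   | chess | purple | van | classical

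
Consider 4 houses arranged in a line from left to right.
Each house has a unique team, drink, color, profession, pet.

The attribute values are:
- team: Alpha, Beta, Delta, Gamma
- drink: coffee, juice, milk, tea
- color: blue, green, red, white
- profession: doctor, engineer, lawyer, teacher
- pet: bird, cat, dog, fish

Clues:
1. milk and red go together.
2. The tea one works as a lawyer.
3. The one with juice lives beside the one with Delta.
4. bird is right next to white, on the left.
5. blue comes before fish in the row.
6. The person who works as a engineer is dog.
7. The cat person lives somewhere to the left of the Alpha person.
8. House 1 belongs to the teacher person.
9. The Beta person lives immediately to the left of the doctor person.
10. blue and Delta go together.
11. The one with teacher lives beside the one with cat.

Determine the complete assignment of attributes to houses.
Solution:

House | Team | Drink | Color | Profession | Pet
-----------------------------------------------
  1   | Beta | milk | red | teacher | bird
  2   | Gamma | juice | white | doctor | cat
  3   | Delta | coffee | blue | engineer | dog
  4   | Alpha | tea | green | lawyer | fish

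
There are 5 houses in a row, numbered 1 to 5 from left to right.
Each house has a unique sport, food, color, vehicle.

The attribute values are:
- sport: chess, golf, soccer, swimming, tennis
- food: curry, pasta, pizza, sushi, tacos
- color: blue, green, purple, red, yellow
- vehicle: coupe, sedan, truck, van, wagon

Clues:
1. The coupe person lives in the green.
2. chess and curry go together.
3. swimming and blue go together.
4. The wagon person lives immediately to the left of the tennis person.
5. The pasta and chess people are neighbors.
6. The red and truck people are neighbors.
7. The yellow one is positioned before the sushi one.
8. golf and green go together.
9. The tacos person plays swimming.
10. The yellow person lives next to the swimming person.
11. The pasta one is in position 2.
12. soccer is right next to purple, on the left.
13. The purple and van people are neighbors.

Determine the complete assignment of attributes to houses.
Solution:

House | Sport | Food | Color | Vehicle
--------------------------------------
  1   | soccer | pizza | red | wagon
  2   | tennis | pasta | purple | truck
  3   | chess | curry | yellow | van
  4   | swimming | tacos | blue | sedan
  5   | golf | sushi | green | coupe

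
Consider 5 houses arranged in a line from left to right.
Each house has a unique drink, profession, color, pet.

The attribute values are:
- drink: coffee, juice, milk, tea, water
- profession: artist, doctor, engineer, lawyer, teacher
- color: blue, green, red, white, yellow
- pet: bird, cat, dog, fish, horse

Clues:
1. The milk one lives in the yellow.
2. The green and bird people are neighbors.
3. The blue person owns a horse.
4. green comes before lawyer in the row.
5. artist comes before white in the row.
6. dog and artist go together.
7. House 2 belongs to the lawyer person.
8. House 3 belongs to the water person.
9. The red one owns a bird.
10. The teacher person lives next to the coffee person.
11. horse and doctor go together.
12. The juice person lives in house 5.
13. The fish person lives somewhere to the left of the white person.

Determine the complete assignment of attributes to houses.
Solution:

House | Drink | Profession | Color | Pet
----------------------------------------
  1   | tea | teacher | green | fish
  2   | coffee | lawyer | red | bird
  3   | water | doctor | blue | horse
  4   | milk | artist | yellow | dog
  5   | juice | engineer | white | cat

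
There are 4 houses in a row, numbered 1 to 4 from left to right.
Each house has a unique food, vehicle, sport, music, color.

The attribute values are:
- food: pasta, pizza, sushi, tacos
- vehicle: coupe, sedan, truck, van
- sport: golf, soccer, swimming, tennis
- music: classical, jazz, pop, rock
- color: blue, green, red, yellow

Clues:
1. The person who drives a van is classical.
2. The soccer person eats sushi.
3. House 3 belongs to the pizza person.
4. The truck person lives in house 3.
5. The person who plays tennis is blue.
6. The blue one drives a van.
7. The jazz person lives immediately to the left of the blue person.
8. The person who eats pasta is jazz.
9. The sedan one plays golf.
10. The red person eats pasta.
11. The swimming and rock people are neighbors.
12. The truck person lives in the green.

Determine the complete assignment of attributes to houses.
Solution:

House | Food | Vehicle | Sport | Music | Color
----------------------------------------------
  1   | pasta | sedan | golf | jazz | red
  2   | tacos | van | tennis | classical | blue
  3   | pizza | truck | swimming | pop | green
  4   | sushi | coupe | soccer | rock | yellow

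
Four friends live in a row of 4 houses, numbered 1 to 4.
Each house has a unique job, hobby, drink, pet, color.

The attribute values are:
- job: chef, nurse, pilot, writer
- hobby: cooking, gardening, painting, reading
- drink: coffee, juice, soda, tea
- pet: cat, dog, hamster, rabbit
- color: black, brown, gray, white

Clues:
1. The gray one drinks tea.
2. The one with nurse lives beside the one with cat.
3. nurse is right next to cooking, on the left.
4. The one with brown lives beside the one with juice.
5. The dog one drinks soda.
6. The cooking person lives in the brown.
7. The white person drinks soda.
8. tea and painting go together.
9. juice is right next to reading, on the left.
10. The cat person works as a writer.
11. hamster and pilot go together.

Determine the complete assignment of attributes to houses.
Solution:

House | Job | Hobby | Drink | Pet | Color
-----------------------------------------
  1   | nurse | painting | tea | rabbit | gray
  2   | writer | cooking | coffee | cat | brown
  3   | pilot | gardening | juice | hamster | black
  4   | chef | reading | soda | dog | white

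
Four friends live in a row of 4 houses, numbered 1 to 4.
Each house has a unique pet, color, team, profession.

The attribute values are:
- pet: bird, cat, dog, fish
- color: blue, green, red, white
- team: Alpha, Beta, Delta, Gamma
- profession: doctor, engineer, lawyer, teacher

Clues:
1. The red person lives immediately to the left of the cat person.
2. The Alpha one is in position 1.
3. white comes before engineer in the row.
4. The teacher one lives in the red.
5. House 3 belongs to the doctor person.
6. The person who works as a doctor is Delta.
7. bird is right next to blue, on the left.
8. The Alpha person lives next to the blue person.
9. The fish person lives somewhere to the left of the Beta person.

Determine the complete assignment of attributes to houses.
Solution:

House | Pet | Color | Team | Profession
---------------------------------------
  1   | bird | red | Alpha | teacher
  2   | cat | blue | Gamma | lawyer
  3   | fish | white | Delta | doctor
  4   | dog | green | Beta | engineer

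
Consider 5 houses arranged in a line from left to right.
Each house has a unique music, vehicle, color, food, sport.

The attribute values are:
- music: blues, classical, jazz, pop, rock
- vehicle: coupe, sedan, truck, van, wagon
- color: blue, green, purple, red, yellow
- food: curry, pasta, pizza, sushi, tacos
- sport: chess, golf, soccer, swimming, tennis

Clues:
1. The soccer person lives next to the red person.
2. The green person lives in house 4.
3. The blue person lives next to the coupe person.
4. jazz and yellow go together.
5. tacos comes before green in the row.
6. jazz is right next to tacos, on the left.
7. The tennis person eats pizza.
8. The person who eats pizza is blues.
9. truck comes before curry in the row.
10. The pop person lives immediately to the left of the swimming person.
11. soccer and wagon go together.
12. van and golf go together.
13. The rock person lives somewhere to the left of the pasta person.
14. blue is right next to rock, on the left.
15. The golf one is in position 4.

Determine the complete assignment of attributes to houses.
Solution:

House | Music | Vehicle | Color | Food | Sport
----------------------------------------------
  1   | jazz | truck | yellow | sushi | chess
  2   | pop | wagon | blue | tacos | soccer
  3   | rock | coupe | red | curry | swimming
  4   | classical | van | green | pasta | golf
  5   | blues | sedan | purple | pizza | tennis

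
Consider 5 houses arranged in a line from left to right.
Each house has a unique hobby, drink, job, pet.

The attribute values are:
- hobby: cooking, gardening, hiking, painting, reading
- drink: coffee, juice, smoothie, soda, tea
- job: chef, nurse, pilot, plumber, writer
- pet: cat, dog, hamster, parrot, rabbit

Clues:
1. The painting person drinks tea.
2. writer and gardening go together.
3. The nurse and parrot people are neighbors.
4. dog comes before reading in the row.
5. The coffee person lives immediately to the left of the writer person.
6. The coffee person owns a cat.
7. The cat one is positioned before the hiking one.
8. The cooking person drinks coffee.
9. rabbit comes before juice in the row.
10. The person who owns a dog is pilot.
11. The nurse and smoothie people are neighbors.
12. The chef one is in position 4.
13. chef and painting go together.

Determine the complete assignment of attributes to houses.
Solution:

House | Hobby | Drink | Job | Pet
---------------------------------
  1   | cooking | coffee | nurse | cat
  2   | gardening | smoothie | writer | parrot
  3   | hiking | soda | pilot | dog
  4   | painting | tea | chef | rabbit
  5   | reading | juice | plumber | hamster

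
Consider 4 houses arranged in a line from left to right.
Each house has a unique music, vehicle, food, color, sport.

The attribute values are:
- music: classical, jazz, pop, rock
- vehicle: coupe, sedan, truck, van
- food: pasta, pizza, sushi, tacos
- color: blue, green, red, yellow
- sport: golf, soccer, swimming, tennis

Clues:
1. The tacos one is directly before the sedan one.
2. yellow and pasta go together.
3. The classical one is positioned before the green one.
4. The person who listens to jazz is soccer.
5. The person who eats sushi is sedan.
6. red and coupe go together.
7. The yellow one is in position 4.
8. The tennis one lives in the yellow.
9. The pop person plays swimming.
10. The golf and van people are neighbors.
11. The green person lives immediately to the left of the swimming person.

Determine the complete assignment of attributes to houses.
Solution:

House | Music | Vehicle | Food | Color | Sport
----------------------------------------------
  1   | classical | coupe | pizza | red | golf
  2   | jazz | van | tacos | green | soccer
  3   | pop | sedan | sushi | blue | swimming
  4   | rock | truck | pasta | yellow | tennis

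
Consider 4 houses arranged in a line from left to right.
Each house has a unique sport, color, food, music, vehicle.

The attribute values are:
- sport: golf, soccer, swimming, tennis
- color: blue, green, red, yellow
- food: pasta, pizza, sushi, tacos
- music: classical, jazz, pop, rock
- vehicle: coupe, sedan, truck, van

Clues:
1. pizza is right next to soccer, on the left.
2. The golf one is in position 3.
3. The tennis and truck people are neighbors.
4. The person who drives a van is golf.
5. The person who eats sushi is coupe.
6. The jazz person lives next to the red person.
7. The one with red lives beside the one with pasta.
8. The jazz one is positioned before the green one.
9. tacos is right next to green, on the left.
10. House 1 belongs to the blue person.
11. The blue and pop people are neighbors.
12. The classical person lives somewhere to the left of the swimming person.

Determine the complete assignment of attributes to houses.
Solution:

House | Sport | Color | Food | Music | Vehicle
----------------------------------------------
  1   | tennis | blue | pizza | jazz | sedan
  2   | soccer | red | tacos | pop | truck
  3   | golf | green | pasta | classical | van
  4   | swimming | yellow | sushi | rock | coupe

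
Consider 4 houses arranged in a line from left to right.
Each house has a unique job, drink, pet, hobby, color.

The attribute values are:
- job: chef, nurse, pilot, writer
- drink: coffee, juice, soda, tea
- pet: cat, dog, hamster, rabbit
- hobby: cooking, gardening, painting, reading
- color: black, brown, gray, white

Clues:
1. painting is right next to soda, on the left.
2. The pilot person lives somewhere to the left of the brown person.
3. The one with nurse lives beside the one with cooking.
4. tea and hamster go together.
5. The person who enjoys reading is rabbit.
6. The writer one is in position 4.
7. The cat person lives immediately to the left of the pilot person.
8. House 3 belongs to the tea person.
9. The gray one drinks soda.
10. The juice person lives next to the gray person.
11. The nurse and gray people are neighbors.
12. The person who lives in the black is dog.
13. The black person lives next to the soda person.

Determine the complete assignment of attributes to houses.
Solution:

House | Job | Drink | Pet | Hobby | Color
-----------------------------------------
  1   | nurse | juice | dog | painting | black
  2   | chef | soda | cat | cooking | gray
  3   | pilot | tea | hamster | gardening | white
  4   | writer | coffee | rabbit | reading | brown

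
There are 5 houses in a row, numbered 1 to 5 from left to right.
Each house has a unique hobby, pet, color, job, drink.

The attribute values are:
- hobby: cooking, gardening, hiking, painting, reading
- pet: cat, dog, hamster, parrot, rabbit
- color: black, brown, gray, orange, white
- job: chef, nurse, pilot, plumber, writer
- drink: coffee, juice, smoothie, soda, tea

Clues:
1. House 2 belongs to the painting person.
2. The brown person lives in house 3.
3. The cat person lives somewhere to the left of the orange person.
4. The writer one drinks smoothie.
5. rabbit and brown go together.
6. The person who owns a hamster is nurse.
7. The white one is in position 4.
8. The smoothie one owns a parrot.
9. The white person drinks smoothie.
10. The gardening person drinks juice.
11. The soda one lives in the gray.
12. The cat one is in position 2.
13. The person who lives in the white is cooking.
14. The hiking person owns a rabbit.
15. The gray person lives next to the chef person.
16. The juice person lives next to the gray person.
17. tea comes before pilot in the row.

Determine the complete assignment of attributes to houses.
Solution:

House | Hobby | Pet | Color | Job | Drink
-----------------------------------------
  1   | gardening | hamster | black | nurse | juice
  2   | painting | cat | gray | plumber | soda
  3   | hiking | rabbit | brown | chef | tea
  4   | cooking | parrot | white | writer | smoothie
  5   | reading | dog | orange | pilot | coffee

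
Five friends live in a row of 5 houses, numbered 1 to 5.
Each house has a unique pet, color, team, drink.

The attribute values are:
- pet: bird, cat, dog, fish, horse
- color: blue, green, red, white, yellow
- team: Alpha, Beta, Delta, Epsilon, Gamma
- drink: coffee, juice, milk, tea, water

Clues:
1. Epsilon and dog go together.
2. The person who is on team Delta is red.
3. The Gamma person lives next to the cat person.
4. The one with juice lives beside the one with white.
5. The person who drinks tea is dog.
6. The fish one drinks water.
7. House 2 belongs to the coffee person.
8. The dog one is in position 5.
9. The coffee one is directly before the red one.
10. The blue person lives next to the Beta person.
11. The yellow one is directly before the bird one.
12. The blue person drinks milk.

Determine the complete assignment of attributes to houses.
Solution:

House | Pet | Color | Team | Drink
----------------------------------
  1   | horse | blue | Gamma | milk
  2   | cat | yellow | Beta | coffee
  3   | bird | red | Delta | juice
  4   | fish | white | Alpha | water
  5   | dog | green | Epsilon | tea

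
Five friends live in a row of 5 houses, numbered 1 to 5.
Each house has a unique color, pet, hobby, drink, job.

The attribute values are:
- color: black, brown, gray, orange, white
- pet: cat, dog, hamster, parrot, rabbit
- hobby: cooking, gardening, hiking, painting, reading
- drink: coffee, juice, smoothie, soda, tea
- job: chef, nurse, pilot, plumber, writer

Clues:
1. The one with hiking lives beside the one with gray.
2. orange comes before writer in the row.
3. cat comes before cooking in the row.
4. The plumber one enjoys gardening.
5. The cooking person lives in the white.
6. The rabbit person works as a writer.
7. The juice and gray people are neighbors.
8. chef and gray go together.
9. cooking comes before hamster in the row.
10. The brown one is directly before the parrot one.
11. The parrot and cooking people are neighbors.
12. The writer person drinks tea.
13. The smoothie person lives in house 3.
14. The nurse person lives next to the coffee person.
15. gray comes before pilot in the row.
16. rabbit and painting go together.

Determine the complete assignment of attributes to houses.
Solution:

House | Color | Pet | Hobby | Drink | Job
-----------------------------------------
  1   | brown | cat | hiking | juice | nurse
  2   | gray | parrot | reading | coffee | chef
  3   | white | dog | cooking | smoothie | pilot
  4   | orange | hamster | gardening | soda | plumber
  5   | black | rabbit | painting | tea | writer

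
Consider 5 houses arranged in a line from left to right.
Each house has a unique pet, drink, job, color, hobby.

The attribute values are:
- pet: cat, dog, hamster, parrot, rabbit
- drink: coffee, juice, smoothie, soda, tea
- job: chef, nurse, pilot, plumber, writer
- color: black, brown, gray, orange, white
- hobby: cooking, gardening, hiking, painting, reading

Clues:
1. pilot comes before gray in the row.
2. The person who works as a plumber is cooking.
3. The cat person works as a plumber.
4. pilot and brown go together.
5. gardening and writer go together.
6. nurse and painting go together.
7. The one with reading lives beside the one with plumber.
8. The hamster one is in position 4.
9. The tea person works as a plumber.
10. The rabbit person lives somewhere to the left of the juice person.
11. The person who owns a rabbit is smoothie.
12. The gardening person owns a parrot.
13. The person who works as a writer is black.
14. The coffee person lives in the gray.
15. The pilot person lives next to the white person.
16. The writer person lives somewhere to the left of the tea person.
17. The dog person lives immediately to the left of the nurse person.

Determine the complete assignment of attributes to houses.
Solution:

House | Pet | Drink | Job | Color | Hobby
-----------------------------------------
  1   | dog | soda | pilot | brown | hiking
  2   | rabbit | smoothie | nurse | white | painting
  3   | parrot | juice | writer | black | gardening
  4   | hamster | coffee | chef | gray | reading
  5   | cat | tea | plumber | orange | cooking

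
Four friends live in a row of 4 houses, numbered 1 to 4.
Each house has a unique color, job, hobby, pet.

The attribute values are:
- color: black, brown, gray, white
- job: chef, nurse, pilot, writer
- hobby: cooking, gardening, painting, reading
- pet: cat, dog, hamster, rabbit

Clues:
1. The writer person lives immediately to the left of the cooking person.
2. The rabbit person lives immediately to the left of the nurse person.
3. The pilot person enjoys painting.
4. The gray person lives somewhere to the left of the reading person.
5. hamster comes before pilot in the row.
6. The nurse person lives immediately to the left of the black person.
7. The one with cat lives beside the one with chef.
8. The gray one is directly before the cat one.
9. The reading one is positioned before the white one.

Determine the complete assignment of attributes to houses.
Solution:

House | Color | Job | Hobby | Pet
---------------------------------
  1   | gray | writer | gardening | rabbit
  2   | brown | nurse | cooking | cat
  3   | black | chef | reading | hamster
  4   | white | pilot | painting | dog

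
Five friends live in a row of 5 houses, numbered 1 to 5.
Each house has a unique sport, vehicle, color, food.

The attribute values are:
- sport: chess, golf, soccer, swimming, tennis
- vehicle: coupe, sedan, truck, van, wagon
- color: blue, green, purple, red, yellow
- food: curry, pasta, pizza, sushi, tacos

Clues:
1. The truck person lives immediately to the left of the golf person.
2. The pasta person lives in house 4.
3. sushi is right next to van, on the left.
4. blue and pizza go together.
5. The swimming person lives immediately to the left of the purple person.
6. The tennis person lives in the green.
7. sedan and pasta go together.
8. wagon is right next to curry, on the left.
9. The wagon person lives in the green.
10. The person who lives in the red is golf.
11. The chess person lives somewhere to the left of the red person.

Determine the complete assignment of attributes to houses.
Solution:

House | Sport | Vehicle | Color | Food
--------------------------------------
  1   | tennis | wagon | green | sushi
  2   | swimming | van | yellow | curry
  3   | chess | truck | purple | tacos
  4   | golf | sedan | red | pasta
  5   | soccer | coupe | blue | pizza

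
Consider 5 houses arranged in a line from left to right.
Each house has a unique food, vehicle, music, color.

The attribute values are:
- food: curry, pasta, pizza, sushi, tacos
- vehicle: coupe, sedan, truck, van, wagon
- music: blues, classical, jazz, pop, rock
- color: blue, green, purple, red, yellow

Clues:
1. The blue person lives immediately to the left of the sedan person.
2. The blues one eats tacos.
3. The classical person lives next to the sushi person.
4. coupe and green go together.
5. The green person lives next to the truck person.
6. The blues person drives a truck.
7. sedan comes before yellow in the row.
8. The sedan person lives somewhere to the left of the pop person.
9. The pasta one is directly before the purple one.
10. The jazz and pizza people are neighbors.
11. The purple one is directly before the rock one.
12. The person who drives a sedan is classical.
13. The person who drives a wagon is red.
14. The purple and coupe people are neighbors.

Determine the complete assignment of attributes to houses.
Solution:

House | Food | Vehicle | Music | Color
--------------------------------------
  1   | pasta | van | jazz | blue
  2   | pizza | sedan | classical | purple
  3   | sushi | coupe | rock | green
  4   | tacos | truck | blues | yellow
  5   | curry | wagon | pop | red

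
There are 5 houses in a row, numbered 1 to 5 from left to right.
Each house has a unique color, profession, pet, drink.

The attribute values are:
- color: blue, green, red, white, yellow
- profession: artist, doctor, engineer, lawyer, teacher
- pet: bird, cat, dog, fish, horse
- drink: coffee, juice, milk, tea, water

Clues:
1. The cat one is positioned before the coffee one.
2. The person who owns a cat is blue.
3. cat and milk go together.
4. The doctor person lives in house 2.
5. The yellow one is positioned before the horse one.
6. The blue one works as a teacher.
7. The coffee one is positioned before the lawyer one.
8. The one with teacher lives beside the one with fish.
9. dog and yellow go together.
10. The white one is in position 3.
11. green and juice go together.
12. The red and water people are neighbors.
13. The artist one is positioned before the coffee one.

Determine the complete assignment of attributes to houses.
Solution:

House | Color | Profession | Pet | Drink
----------------------------------------
  1   | blue | teacher | cat | milk
  2   | red | doctor | fish | tea
  3   | white | artist | bird | water
  4   | yellow | engineer | dog | coffee
  5   | green | lawyer | horse | juice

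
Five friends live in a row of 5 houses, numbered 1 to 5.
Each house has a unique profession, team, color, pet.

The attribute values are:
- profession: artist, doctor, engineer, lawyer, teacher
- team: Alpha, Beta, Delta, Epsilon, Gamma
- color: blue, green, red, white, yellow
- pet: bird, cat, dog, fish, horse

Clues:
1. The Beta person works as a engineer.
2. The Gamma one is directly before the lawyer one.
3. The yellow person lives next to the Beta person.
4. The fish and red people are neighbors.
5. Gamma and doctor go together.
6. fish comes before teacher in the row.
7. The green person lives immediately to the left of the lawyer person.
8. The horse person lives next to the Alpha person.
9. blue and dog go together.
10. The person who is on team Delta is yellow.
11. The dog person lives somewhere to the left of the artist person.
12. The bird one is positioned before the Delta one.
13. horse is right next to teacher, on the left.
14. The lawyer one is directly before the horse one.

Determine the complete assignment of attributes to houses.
Solution:

House | Profession | Team | Color | Pet
---------------------------------------
  1   | doctor | Gamma | green | bird
  2   | lawyer | Delta | yellow | fish
  3   | engineer | Beta | red | horse
  4   | teacher | Alpha | blue | dog
  5   | artist | Epsilon | white | cat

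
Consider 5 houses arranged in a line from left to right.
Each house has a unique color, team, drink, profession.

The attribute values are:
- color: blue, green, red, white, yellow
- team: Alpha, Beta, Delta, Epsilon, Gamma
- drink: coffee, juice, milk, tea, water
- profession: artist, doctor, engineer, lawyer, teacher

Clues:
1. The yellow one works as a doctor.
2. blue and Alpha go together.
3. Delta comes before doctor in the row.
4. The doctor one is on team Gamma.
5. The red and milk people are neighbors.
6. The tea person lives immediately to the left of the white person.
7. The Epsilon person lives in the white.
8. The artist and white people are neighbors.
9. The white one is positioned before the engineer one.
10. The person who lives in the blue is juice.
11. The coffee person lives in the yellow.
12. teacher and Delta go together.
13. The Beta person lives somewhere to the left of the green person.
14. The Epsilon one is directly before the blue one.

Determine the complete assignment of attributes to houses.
Solution:

House | Color | Team | Drink | Profession
-----------------------------------------
  1   | red | Beta | tea | artist
  2   | white | Epsilon | milk | lawyer
  3   | blue | Alpha | juice | engineer
  4   | green | Delta | water | teacher
  5   | yellow | Gamma | coffee | doctor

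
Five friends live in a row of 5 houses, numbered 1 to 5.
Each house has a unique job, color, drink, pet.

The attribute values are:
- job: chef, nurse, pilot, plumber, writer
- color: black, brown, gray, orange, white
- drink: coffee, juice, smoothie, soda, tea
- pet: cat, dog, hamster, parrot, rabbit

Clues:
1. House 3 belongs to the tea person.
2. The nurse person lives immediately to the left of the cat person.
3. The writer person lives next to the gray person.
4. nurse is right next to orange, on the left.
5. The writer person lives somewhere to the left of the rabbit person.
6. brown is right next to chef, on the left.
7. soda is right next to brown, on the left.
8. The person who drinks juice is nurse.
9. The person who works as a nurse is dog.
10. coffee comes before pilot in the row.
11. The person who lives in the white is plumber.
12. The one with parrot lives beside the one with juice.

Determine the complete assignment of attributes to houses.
Solution:

House | Job | Color | Drink | Pet
---------------------------------
  1   | plumber | white | soda | parrot
  2   | nurse | brown | juice | dog
  3   | chef | orange | tea | cat
  4   | writer | black | coffee | hamster
  5   | pilot | gray | smoothie | rabbit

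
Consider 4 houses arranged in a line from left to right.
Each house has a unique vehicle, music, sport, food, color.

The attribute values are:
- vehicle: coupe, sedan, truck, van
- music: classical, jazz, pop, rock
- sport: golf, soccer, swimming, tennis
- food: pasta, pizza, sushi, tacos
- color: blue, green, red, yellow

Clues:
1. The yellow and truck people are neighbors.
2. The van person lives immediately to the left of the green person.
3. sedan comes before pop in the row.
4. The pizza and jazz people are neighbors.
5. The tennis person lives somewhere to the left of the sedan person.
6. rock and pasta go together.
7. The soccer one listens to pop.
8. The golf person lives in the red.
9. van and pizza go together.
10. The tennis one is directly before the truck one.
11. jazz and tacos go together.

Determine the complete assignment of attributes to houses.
Solution:

House | Vehicle | Music | Sport | Food | Color
----------------------------------------------
  1   | van | classical | tennis | pizza | yellow
  2   | truck | jazz | swimming | tacos | green
  3   | sedan | rock | golf | pasta | red
  4   | coupe | pop | soccer | sushi | blue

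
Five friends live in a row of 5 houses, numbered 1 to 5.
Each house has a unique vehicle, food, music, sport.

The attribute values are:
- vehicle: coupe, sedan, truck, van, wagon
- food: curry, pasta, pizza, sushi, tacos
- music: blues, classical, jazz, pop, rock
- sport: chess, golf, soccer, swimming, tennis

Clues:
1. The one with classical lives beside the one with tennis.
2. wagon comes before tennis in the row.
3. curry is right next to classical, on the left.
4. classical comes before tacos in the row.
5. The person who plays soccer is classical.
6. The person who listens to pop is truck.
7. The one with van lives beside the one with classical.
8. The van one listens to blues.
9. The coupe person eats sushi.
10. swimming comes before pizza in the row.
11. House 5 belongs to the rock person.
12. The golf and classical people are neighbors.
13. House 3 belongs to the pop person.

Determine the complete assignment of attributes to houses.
Solution:

House | Vehicle | Food | Music | Sport
--------------------------------------
  1   | van | curry | blues | golf
  2   | wagon | pasta | classical | soccer
  3   | truck | tacos | pop | tennis
  4   | coupe | sushi | jazz | swimming
  5   | sedan | pizza | rock | chess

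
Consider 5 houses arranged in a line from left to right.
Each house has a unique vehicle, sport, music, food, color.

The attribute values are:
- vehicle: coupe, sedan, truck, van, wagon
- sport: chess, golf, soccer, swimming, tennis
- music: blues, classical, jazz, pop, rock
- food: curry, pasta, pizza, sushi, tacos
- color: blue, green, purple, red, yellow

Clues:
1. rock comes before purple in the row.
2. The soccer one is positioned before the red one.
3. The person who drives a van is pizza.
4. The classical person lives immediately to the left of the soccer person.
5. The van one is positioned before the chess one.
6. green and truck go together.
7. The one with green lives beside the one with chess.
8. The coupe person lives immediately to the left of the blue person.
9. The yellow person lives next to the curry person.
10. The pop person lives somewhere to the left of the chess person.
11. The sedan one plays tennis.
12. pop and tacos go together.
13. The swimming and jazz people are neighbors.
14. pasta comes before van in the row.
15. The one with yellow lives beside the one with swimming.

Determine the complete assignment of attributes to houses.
Solution:

House | Vehicle | Sport | Music | Food | Color
----------------------------------------------
  1   | sedan | tennis | rock | pasta | yellow
  2   | coupe | swimming | classical | curry | purple
  3   | van | soccer | jazz | pizza | blue
  4   | truck | golf | pop | tacos | green
  5   | wagon | chess | blues | sushi | red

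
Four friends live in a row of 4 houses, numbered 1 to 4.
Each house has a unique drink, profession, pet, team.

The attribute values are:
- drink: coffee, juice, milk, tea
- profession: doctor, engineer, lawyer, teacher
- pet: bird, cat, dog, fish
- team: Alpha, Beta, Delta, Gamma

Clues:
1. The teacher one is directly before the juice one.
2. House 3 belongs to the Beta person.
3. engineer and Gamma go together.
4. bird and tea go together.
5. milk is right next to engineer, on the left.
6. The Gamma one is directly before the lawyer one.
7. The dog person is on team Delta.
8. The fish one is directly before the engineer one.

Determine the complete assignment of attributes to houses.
Solution:

House | Drink | Profession | Pet | Team
---------------------------------------
  1   | milk | teacher | fish | Alpha
  2   | juice | engineer | cat | Gamma
  3   | tea | lawyer | bird | Beta
  4   | coffee | doctor | dog | Delta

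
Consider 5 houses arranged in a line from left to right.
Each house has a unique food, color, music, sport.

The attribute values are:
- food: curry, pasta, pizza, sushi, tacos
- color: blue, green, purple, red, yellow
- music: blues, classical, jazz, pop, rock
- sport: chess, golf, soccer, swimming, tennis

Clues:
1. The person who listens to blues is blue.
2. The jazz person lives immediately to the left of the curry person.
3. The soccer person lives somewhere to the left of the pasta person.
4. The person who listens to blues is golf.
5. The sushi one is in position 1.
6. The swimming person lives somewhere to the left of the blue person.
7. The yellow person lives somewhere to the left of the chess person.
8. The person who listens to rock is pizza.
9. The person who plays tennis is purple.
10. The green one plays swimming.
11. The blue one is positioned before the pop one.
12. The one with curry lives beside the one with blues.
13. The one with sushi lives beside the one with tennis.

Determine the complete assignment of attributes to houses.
Solution:

House | Food | Color | Music | Sport
------------------------------------
  1   | sushi | green | jazz | swimming
  2   | curry | purple | classical | tennis
  3   | tacos | blue | blues | golf
  4   | pizza | yellow | rock | soccer
  5   | pasta | red | pop | chess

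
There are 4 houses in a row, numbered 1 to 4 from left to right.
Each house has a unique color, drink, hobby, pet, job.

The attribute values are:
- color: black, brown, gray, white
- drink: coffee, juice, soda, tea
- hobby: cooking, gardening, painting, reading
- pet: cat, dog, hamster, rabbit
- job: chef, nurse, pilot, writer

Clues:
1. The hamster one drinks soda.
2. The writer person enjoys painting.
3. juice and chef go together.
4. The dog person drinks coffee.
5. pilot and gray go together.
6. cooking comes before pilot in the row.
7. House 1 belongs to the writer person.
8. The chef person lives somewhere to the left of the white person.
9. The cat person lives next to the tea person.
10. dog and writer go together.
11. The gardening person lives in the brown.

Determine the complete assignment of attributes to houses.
Solution:

House | Color | Drink | Hobby | Pet | Job
-----------------------------------------
  1   | black | coffee | painting | dog | writer
  2   | brown | juice | gardening | cat | chef
  3   | white | tea | cooking | rabbit | nurse
  4   | gray | soda | reading | hamster | pilot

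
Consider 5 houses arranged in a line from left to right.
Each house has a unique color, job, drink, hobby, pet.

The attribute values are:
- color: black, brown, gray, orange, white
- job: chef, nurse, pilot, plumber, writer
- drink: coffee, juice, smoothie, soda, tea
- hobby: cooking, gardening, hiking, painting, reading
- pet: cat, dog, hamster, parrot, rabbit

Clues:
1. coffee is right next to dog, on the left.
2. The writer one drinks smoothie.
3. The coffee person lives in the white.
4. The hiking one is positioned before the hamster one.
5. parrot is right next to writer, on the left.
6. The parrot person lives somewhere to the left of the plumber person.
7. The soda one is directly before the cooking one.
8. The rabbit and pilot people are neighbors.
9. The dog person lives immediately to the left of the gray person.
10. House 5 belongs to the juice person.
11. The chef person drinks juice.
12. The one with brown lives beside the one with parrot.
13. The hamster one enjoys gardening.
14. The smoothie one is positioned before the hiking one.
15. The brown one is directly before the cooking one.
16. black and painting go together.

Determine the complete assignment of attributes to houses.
Solution:

House | Color | Job | Drink | Hobby | Pet
-----------------------------------------
  1   | brown | nurse | soda | reading | rabbit
  2   | white | pilot | coffee | cooking | parrot
  3   | black | writer | smoothie | painting | dog
  4   | gray | plumber | tea | hiking | cat
  5   | orange | chef | juice | gardening | hamster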